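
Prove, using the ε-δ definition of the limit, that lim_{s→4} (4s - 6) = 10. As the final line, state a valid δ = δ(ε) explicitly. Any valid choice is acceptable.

δ = ε/4

Fix ε > 0. We need δ > 0 so that 0 < |s − 4| < δ implies |(4s - 6) − 10| < ε.
|(4s - 6) − 10| = |4s - 16| = 4|s − 4|.
So 4|s − 4| < ε exactly when |s − 4| < ε/4.
Take δ = ε/4. If 0 < |s − 4| < δ then |(4s - 6) − 10| = 4|s − 4| < 4·(ε/4) = ε.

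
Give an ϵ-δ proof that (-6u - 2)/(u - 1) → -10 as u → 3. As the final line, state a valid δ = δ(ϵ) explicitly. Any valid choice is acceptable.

δ = min(1, (1/4)ϵ)

Let ϵ > 0 be given. We want δ > 0 with 0 < |u − 3| < δ ⇒ |(-6u - 2)/(u - 1) + 10| < ϵ.
Combining over a common denominator, (-6u - 2)/(u - 1) + 10 = [(-6u - 2)·2 − (-20)·(u - 1)] / [2·(u - 1)] = 8(u − 3) / (2(u - 1)).
So |(-6u - 2)/(u - 1) + 10| = 8|u − 3| / (2·|u − 1|).
Restrict δ ≤ 1. Then |u − 3| < 1 gives |u − 1| = |(u − 3) + 2| ≥ 2 − 1 = 1.
Hence |(-6u - 2)/(u - 1) + 10| < 8|u − 3|/(2·1) = 4|u − 3|, which is < ϵ once |u − 3| < (1/4)ϵ.
Take δ = min(1, (1/4)ϵ). Then 0 < |u − 3| < δ forces both bounds, so |(-6u - 2)/(u - 1) + 10| < ϵ.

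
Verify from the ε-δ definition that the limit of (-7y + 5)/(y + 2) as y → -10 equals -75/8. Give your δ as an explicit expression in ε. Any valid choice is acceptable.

Let ε > 0. We want δ > 0 with 0 < |y + 10| < δ ⇒ |(-7y + 5)/(y + 2) + 75/8| < ε.
Combining over a common denominator, (-7y + 5)/(y + 2) + 75/8 = [(-7y + 5)·(-8) − 75·(y + 2)] / [(-8)·(y + 2)] = -19(y + 10) / ((-8)(y + 2)).
So |(-7y + 5)/(y + 2) + 75/8| = 19|y + 10| / (8·|y + 2|).
Restrict δ ≤ 4. Then |y + 10| < 4 gives |y + 2| = |(y + 10) + (-8)| ≥ 8 − 4 = 4.
Hence |(-7y + 5)/(y + 2) + 75/8| < 19|y + 10|/(8·4) = (19/32)|y + 10|, which is < ε once |y + 10| < (32/19)ε.
Take δ = min(4, (32/19)ε). Then 0 < |y + 10| < δ forces both bounds, so |(-7y + 5)/(y + 2) + 75/8| < ε.

δ = min(4, (32/19)ε)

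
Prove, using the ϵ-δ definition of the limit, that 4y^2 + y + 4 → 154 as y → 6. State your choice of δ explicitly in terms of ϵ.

Let ϵ > 0 be given. We want δ > 0 such that 0 < |y − 6| < δ implies |(4y^2 + y + 4) − 154| < ϵ.
(4y^2 + y + 4) − 154 = 4y^2 + y - 150 = (y − 6)(4y + 25).
So |(4y^2 + y + 4) − 154| = |y − 6|·|4y + 25|.
Require δ ≤ 1. Then |y − 6| < 1 gives |y| < 7, and by the triangle inequality |4y + 25| ≤ 4·7 + 25 = 53.
Hence |(4y^2 + y + 4) − 154| ≤ 53|y − 6| < ϵ provided |y − 6| < ϵ/53.
Choosing δ = min(1, ϵ/53) ensures both conditions, hence |(4y^2 + y + 4) − 154| < ϵ.

δ = min(1, ϵ/53)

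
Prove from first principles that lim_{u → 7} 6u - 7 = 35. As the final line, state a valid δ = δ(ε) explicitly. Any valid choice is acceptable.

δ = ε/6

Suppose ε > 0. We need δ > 0 so that 0 < |u − 7| < δ implies |(6u - 7) − 35| < ε.
Since (6u - 7) − 35 = 6(u − 7), we have |(6u - 7) − 35| = 6|u − 7|.
Thus it suffices that |u − 7| < ε/6.
Take δ = ε/6. If 0 < |u − 7| < δ then |(6u - 7) − 35| = 6|u − 7| < 6·(ε/6) = ε.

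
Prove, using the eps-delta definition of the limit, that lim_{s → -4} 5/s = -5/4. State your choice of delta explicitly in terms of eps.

delta = min(2, (8/5)eps)

Fix eps > 0. We seek delta > 0 such that 0 < |s + 4| < delta implies |5/s + 5/4| < eps.
|5/s + 5/4| = 5·|-4 − s|/(4·|s|) = 5|s + 4|/(4|s|).
Require delta ≤ 2 so that |s| > 4 − 2 = 2, hence 4|s| > 8.
Then |5/s + 5/4| < 5|s + 4|/8, which is < eps when |s + 4| < (8/5)eps.
Take delta = min(2, (8/5)eps). Then 0 < |s + 4| < delta gives both |s + 4| < 2 and |s + 4| < (8/5)eps, so |5/s + 5/4| < eps.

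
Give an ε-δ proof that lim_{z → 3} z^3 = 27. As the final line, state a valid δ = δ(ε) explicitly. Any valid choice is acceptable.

Let ε > 0. We seek δ > 0 with 0 < |z − 3| < δ ⇒ |z^3 − 27| < ε.
Factor: z^3 − 27 = (z − 3)(z^2 + 3z + 9), so |z^3 − 27| = |z − 3|·|z^2 + 3z + 9|.
Restrict δ ≤ 2. Then |z − 3| < 2 gives |z| < 5, so by the triangle inequality |z^2 + 3z + 9| ≤ 5^2 + 3·5 + 9 = 49.
Hence |z^3 − 27| ≤ 49|z − 3|, which is < ε once |z − 3| < ε/49.
Take δ = min(2, ε/49). If 0 < |z − 3| < δ then both bounds hold and |z^3 − 27| ≤ 49|z − 3| < 49·(ε/49) = ε.

δ = min(2, ε/49)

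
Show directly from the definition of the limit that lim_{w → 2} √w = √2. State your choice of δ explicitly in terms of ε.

Let ε > 0 be given. We want δ > 0 such that 0 < |w − 2| < δ implies |√w − √2| < ε.
Multiplying by the conjugate, |√w − √2| = |w − 2|/(√w + √2).
Restrict δ ≤ 2 so that |w − 2| < 2 forces w > 0, and then √w + √2 > √2.
Hence |√w − √2| < |w − 2|/√2, which is < ε once |w − 2| < √2·ε.
Take δ = min(2, √2·ε). If 0 < |w − 2| < δ then w > 0 and |√w − √2| < |w − 2|/√2 < ε.

δ = min(2, √2·ε)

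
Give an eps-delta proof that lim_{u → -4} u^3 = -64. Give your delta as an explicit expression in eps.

delta = min(2, eps/76)

Suppose eps > 0. We seek delta > 0 with 0 < |u + 4| < delta ⇒ |u^3 + 64| < eps.
Factor: u^3 + 64 = (u + 4)(u^2 - 4u + 16), so |u^3 + 64| = |u + 4|·|u^2 - 4u + 16|.
Restrict delta ≤ 2. Then |u + 4| < 2 gives |u| < 6, so by the triangle inequality |u^2 - 4u + 16| ≤ 6^2 + 4·6 + 16 = 76.
Hence |u^3 + 64| ≤ 76|u + 4|, which is < eps once |u + 4| < eps/76.
Take delta = min(2, eps/76). If 0 < |u + 4| < delta then both bounds hold and |u^3 + 64| ≤ 76|u + 4| < 76·(eps/76) = eps.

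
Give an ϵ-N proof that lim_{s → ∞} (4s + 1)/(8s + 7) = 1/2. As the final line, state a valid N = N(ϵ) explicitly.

N = (5/16)/ϵ

Let ϵ > 0. We seek N > 0 such that s > N implies |(4s + 1)/(8s + 7) − (1/2)| < ϵ.
(4s + 1)/(8s + 7) − (1/2) = (8(4s + 1) − 4(8s + 7)) / (8(8s + 7)) = -20/(8(8s + 7)).
For s > 0 we have 8s + 7 > 8s, so |(4s + 1)/(8s + 7) − (1/2)| = 20/(8(8s + 7)) < 20/(8·8s) = (5/16)/s.
Thus |(4s + 1)/(8s + 7) − (1/2)| < ϵ whenever s > (5/16)/ϵ.
Take N = (5/16)/ϵ. If s > N then |(4s + 1)/(8s + 7) − (1/2)| < (5/16)/s < ϵ.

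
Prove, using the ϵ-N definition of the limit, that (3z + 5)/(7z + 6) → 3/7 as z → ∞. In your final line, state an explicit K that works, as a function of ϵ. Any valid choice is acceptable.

Let ϵ > 0. We seek K > 0 such that z > K implies |(3z + 5)/(7z + 6) − (3/7)| < ϵ.
(3z + 5)/(7z + 6) − (3/7) = (7(3z + 5) − 3(7z + 6)) / (7(7z + 6)) = 17/(7(7z + 6)).
For z > 0 we have 7z + 6 > 7z, so |(3z + 5)/(7z + 6) − (3/7)| = 17/(7(7z + 6)) < 17/(7·7z) = (17/49)/z.
Thus |(3z + 5)/(7z + 6) − (3/7)| < ϵ whenever z > (17/49)/ϵ.
Take K = (17/49)/ϵ. If z > K then |(3z + 5)/(7z + 6) − (3/7)| < (17/49)/z < ϵ.

K = (17/49)/ϵ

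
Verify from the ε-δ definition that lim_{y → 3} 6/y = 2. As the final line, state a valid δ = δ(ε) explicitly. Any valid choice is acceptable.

δ = min(3/2, (3/4)ε)

Suppose ε > 0. We seek δ > 0 such that 0 < |y − 3| < δ implies |6/y − 2| < ε.
|6/y − 2| = 6·|3 − y|/(3·|y|) = 6|y − 3|/(3|y|).
Require δ ≤ 3/2 so that |y| > 3 − 3/2 = 3/2, hence 3|y| > 9/2.
Then |6/y − 2| < 6|y − 3|/(9/2), which is < ε when |y − 3| < (3/4)ε.
Take δ = min(3/2, (3/4)ε). Then 0 < |y − 3| < δ gives both |y − 3| < 3/2 and |y − 3| < (3/4)ε, so |6/y − 2| < ε.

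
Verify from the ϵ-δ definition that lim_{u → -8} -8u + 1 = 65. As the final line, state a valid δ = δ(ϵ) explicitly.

δ = ϵ/8

Let ϵ > 0. We need δ > 0 so that 0 < |u + 8| < δ implies |(-8u + 1) − 65| < ϵ.
|(-8u + 1) − 65| = |-8u - 64| = 8|u + 8|.
So 8|u + 8| < ϵ exactly when |u + 8| < ϵ/8.
Take δ = ϵ/8. If 0 < |u + 8| < δ then |(-8u + 1) − 65| = 8|u + 8| < 8·(ϵ/8) = ϵ.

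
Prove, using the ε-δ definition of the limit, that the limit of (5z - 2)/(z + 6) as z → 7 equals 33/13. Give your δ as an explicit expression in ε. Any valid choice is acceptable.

Let ε > 0. We want δ > 0 with 0 < |z − 7| < δ ⇒ |(5z - 2)/(z + 6) − (33/13)| < ε.
Combining over a common denominator, (5z - 2)/(z + 6) − (33/13) = [(5z - 2)·13 − 33·(z + 6)] / [13·(z + 6)] = 32(z − 7) / (13(z + 6)).
So |(5z - 2)/(z + 6) − (33/13)| = 32|z − 7| / (13·|z + 6|).
Restrict δ ≤ 13/2. Then |z − 7| < 13/2 gives |z + 6| = |(z − 7) + 13| ≥ 13 − 13/2 = 13/2.
Hence |(5z - 2)/(z + 6) − (33/13)| < 32|z − 7|/(13·(13/2)) = (64/169)|z − 7|, which is < ε once |z − 7| < (169/64)ε.
Take δ = min(13/2, (169/64)ε). Then 0 < |z − 7| < δ forces both bounds, so |(5z - 2)/(z + 6) − (33/13)| < ε.

δ = min(13/2, (169/64)ε)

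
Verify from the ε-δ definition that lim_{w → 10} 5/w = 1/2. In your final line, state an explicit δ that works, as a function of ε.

Let ε > 0 be given. We seek δ > 0 such that 0 < |w − 10| < δ implies |5/w − (1/2)| < ε.
|5/w − (1/2)| = 5·|10 − w|/(10·|w|) = 5|w − 10|/(10|w|).
Restrict δ ≤ 5. Then |w − 10| < 5 gives |w| > 5, so 10|w| > 50.
Then |5/w − (1/2)| < 5|w − 10|/50, which is < ε when |w − 10| < 10ε.
Take δ = min(5, 10ε). Then 0 < |w − 10| < δ gives both |w − 10| < 5 and |w − 10| < 10ε, so |5/w − (1/2)| < ε.

δ = min(5, 10ε)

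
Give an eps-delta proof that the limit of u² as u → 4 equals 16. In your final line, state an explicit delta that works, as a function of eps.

Let eps > 0. We seek delta > 0 with 0 < |u − 4| < delta ⇒ |u² − 16| < eps.
Factor: u² − 16 = (u − 4)(u + 4), so |u² − 16| = |u − 4|·|u + 4|.
Impose delta ≤ 1 so that |u| < 5; then |u + 4| ≤ 9.
Hence |u² − 16| ≤ 9|u − 4|, which is < eps once |u − 4| < eps/9.
Take delta = min(1, eps/9). If 0 < |u − 4| < delta then both bounds hold and |u² − 16| ≤ 9|u − 4| < 9·(eps/9) = eps.

delta = min(1, eps/9)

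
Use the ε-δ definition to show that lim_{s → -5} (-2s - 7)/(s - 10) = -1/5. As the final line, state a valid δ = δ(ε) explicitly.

Suppose ε > 0. We want δ > 0 with 0 < |s + 5| < δ ⇒ |(-2s - 7)/(s - 10) + 1/5| < ε.
Combining over a common denominator, (-2s - 7)/(s - 10) + 1/5 = [(-2s - 7)·(-15) − 3·(s - 10)] / [(-15)·(s - 10)] = 27(s + 5) / ((-15)(s - 10)).
So |(-2s - 7)/(s - 10) + 1/5| = 27|s + 5| / (15·|s − 10|).
Require δ ≤ 15/2, so |s − 10| ≥ |-15| − |s + 5| > 15 − 15/2 = 15/2.
Hence |(-2s - 7)/(s - 10) + 1/5| < 27|s + 5|/(15·(15/2)) = (6/25)|s + 5|, which is < ε once |s + 5| < (25/6)ε.
Take δ = min(15/2, (25/6)ε). Then 0 < |s + 5| < δ forces both bounds, so |(-2s - 7)/(s - 10) + 1/5| < ε.

δ = min(15/2, (25/6)ε)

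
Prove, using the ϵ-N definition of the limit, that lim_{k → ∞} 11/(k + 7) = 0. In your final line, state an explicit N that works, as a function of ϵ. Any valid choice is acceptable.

Suppose ϵ > 0. For k ≥ 1, |11/(k + 7) − 0| = 11/(k + 7) ≤ 11/k.
We need 11/k < ϵ, i.e. k > 11/ϵ.
Take N = 11/ϵ. If k > N then |11/(k + 7)| ≤ 11/k < ϵ.

N = 11/ϵ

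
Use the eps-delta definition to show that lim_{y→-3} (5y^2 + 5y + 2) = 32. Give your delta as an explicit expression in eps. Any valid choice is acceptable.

delta = min(1, eps/30)

Let eps > 0 be given. We want delta > 0 such that 0 < |y + 3| < delta implies |(5y^2 + 5y + 2) − 32| < eps.
(5y^2 + 5y + 2) − 32 = 5y^2 + 5y - 30 = (y + 3)(5y - 10).
So |(5y^2 + 5y + 2) − 32| = |y + 3|·|5y - 10|.
Assume first that |y + 3| < 1, so |y| < 4. Then |5y - 10| ≤ 5·4 + 10 = 30.
Hence |(5y^2 + 5y + 2) − 32| ≤ 30|y + 3| < eps provided |y + 3| < eps/30.
Take delta = min(1, eps/30). Then 0 < |y + 3| < delta gives both |y + 3| < 1 and |y + 3| < eps/30, so |(5y^2 + 5y + 2) − 32| < eps.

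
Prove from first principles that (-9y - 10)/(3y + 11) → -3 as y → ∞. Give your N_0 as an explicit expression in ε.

N_0 = (23/3)/ε

Fix ε > 0. We seek N_0 > 0 such that y > N_0 implies |(-9y - 10)/(3y + 11) + 3| < ε.
(-9y - 10)/(3y + 11) + 3 = (3(-9y - 10) − (-9)(3y + 11)) / (3(3y + 11)) = 69/(3(3y + 11)).
For y > 0 we have 3y + 11 > 3y, so |(-9y - 10)/(3y + 11) + 3| = 69/(3(3y + 11)) < 69/(3·3y) = (23/3)/y.
Thus |(-9y - 10)/(3y + 11) + 3| < ε whenever y > (23/3)/ε.
Take N_0 = (23/3)/ε. If y > N_0 then |(-9y - 10)/(3y + 11) + 3| < (23/3)/y < ε.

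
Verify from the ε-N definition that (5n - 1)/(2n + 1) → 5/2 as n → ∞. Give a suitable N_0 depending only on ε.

Fix ε > 0. For n ≥ 1, |(5n - 1)/(2n + 1) − (5/2)| = |-7|/(2(2n + 1)) = 7/(2(2n + 1)).
Since 2n + 1 ≥ 2n for n ≥ 1, this is ≤ 7/(2·2n) = (7/4)/n.
So |(5n - 1)/(2n + 1) − (5/2)| < ε whenever n > (7/4)/ε.
Take N_0 = (7/4)/ε. If n > N_0 then |(5n - 1)/(2n + 1) − (5/2)| ≤ (7/4)/n < ε.

N_0 = (7/4)/ε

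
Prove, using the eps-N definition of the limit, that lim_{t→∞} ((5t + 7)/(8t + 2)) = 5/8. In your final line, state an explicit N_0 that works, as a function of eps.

Suppose eps > 0. We seek N_0 > 0 such that t > N_0 implies |(5t + 7)/(8t + 2) − (5/8)| < eps.
(5t + 7)/(8t + 2) − (5/8) = (8(5t + 7) − 5(8t + 2)) / (8(8t + 2)) = 46/(8(8t + 2)).
For t > 0 we have 8t + 2 > 8t, so |(5t + 7)/(8t + 2) − (5/8)| = 46/(8(8t + 2)) < 46/(8·8t) = (23/32)/t.
Thus |(5t + 7)/(8t + 2) − (5/8)| < eps whenever t > (23/32)/eps.
Take N_0 = (23/32)/eps. If t > N_0 then |(5t + 7)/(8t + 2) − (5/8)| < (23/32)/t < eps.

N_0 = (23/32)/eps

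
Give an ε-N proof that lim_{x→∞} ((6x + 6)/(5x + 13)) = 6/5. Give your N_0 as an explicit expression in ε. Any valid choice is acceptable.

N_0 = (48/25)/ε

Suppose ε > 0. We seek N_0 > 0 such that x > N_0 implies |(6x + 6)/(5x + 13) − (6/5)| < ε.
(6x + 6)/(5x + 13) − (6/5) = (5(6x + 6) − 6(5x + 13)) / (5(5x + 13)) = -48/(5(5x + 13)).
For x > 0 we have 5x + 13 > 5x, so |(6x + 6)/(5x + 13) − (6/5)| = 48/(5(5x + 13)) < 48/(5·5x) = (48/25)/x.
Thus |(6x + 6)/(5x + 13) − (6/5)| < ε whenever x > (48/25)/ε.
Take N_0 = (48/25)/ε. If x > N_0 then |(6x + 6)/(5x + 13) − (6/5)| < (48/25)/x < ε.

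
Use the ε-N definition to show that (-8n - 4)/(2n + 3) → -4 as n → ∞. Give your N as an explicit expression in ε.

N = 4/ε

Let ε > 0 be given. For n ≥ 1, |(-8n - 4)/(2n + 3) + 4| = |16|/(2(2n + 3)) = 16/(2(2n + 3)).
Since 2n + 3 ≥ 2n for n ≥ 1, this is ≤ 16/(2·2n) = 4/n.
So |(-8n - 4)/(2n + 3) + 4| < ε whenever n > 4/ε.
Take N = 4/ε. If n > N then |(-8n - 4)/(2n + 3) + 4| ≤ 4/n < ε.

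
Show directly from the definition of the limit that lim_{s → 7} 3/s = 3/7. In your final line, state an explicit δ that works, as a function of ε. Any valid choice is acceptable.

Suppose ε > 0. We seek δ > 0 such that 0 < |s − 7| < δ implies |3/s − (3/7)| < ε.
|3/s − (3/7)| = 3·|7 − s|/(7·|s|) = 3|s − 7|/(7|s|).
Require δ ≤ 7/2 so that |s| > 7 − 7/2 = 7/2, hence 7|s| > 49/2.
Then |3/s − (3/7)| < 3|s − 7|/(49/2), which is < ε when |s − 7| < (49/6)ε.
Take δ = min(7/2, (49/6)ε). Then 0 < |s − 7| < δ gives both |s − 7| < 7/2 and |s − 7| < (49/6)ε, so |3/s − (3/7)| < ε.

δ = min(7/2, (49/6)ε)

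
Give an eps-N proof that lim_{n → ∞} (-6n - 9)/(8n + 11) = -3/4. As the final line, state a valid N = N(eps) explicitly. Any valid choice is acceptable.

Suppose eps > 0. For n ≥ 1, |(-6n - 9)/(8n + 11) + 3/4| = |-6|/(8(8n + 11)) = 6/(8(8n + 11)).
Since 8n + 11 ≥ 8n for n ≥ 1, this is ≤ 6/(8·8n) = (3/32)/n.
So |(-6n - 9)/(8n + 11) + 3/4| < eps whenever n > (3/32)/eps.
Take N = (3/32)/eps. If n > N then |(-6n - 9)/(8n + 11) + 3/4| ≤ (3/32)/n < eps.

N = (3/32)/eps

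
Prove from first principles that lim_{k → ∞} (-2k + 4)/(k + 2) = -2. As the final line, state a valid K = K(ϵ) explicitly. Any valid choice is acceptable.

K = 8/ϵ

Let ϵ > 0. For k ≥ 1, |(-2k + 4)/(k + 2) + 2| = |8|/((k + 2)) = 8/((k + 2)).
Since k + 2 ≥ k for k ≥ 1, this is ≤ 8/(k) = 8/k.
So |(-2k + 4)/(k + 2) + 2| < ϵ whenever k > 8/ϵ.
Take K = 8/ϵ. If k > K then |(-2k + 4)/(k + 2) + 2| ≤ 8/k < ϵ.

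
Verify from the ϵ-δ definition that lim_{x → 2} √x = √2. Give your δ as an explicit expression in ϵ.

Suppose ϵ > 0. We want δ > 0 such that 0 < |x − 2| < δ implies |√x − √2| < ϵ.
Rationalise: √x − √2 = (x − 2)/(√x + √2), so |√x − √2| = |x − 2|/(√x + √2).
Restrict δ ≤ 2 so that |x − 2| < 2 forces x > 0, and then √x + √2 > √2.
Hence |√x − √2| < |x − 2|/√2, which is < ϵ once |x − 2| < √2·ϵ.
Take δ = min(2, √2·ϵ). If 0 < |x − 2| < δ then x > 0 and |√x − √2| < |x − 2|/√2 < ϵ.

δ = min(2, √2·ϵ)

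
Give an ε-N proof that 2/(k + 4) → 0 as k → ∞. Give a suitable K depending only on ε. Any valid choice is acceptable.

K = 2/ε

Let ε > 0 be given. For k ≥ 1, |2/(k + 4) − 0| = 2/(k + 4) ≤ 2/k.
We need 2/k < ε, i.e. k > 2/ε.
Take K = 2/ε. If k > K then |2/(k + 4)| ≤ 2/k < ε.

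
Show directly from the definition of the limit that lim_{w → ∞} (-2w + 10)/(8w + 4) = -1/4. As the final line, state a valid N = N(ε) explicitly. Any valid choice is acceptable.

N = (11/8)/ε

Let ε > 0. We seek N > 0 such that w > N implies |(-2w + 10)/(8w + 4) + 1/4| < ε.
(-2w + 10)/(8w + 4) + 1/4 = (8(-2w + 10) − (-2)(8w + 4)) / (8(8w + 4)) = 88/(8(8w + 4)).
For w > 0 we have 8w + 4 > 8w, so |(-2w + 10)/(8w + 4) + 1/4| = 88/(8(8w + 4)) < 88/(8·8w) = (11/8)/w.
Thus |(-2w + 10)/(8w + 4) + 1/4| < ε whenever w > (11/8)/ε.
Take N = (11/8)/ε. If w > N then |(-2w + 10)/(8w + 4) + 1/4| < (11/8)/w < ε.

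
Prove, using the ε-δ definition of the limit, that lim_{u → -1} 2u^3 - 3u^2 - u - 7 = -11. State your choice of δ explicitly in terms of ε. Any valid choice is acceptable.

Let ε > 0 be given. We want δ > 0 such that 0 < |u + 1| < δ implies |(2u^3 - 3u^2 - u - 7) + 11| < ε.
(2u^3 - 3u^2 - u - 7) + 11 = 2u^3 - 3u^2 - u + 4 = (u + 1)(2u^2 - 5u + 4).
So |(2u^3 - 3u^2 - u - 7) + 11| = |u + 1|·|2u^2 - 5u + 4|.
Require δ ≤ 2. Then |u + 1| < 2 gives |u| < 3, and by the triangle inequality |2u^2 - 5u + 4| ≤ 2·3^2 + 5·3 + 4 = 37.
Hence |(2u^3 - 3u^2 - u - 7) + 11| ≤ 37|u + 1| < ε provided |u + 1| < ε/37.
Take δ = min(2, ε/37). Then 0 < |u + 1| < δ gives both |u + 1| < 2 and |u + 1| < ε/37, so |(2u^3 - 3u^2 - u - 7) + 11| < ε.

δ = min(2, ε/37)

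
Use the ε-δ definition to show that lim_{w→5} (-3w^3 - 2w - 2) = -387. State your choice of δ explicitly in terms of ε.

Fix ε > 0. We want δ > 0 such that 0 < |w − 5| < δ implies |(-3w^3 - 2w - 2) + 387| < ε.
(-3w^3 - 2w - 2) + 387 = -3w^3 - 2w + 385 = (w − 5)(-3w^2 - 15w - 77).
So |(-3w^3 - 2w - 2) + 387| = |w − 5|·|-3w^2 - 15w - 77|.
Assume first that |w − 5| < 1, so |w| < 6. Then |-3w^2 - 15w - 77| ≤ 3·6^2 + 15·6 + 77 = 275.
Hence |(-3w^3 - 2w - 2) + 387| ≤ 275|w − 5| < ε provided |w − 5| < ε/275.
Choosing δ = min(1, ε/275) ensures both conditions, hence |(-3w^3 - 2w - 2) + 387| < ε.

δ = min(1, ε/275)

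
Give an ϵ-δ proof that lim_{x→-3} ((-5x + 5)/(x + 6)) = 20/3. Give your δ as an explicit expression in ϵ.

Let ϵ > 0. We want δ > 0 with 0 < |x + 3| < δ ⇒ |(-5x + 5)/(x + 6) − (20/3)| < ϵ.
Combining over a common denominator, (-5x + 5)/(x + 6) − (20/3) = [(-5x + 5)·3 − 20·(x + 6)] / [3·(x + 6)] = -35(x + 3) / (3(x + 6)).
So |(-5x + 5)/(x + 6) − (20/3)| = 35|x + 3| / (3·|x + 6|).
Require δ ≤ 3/2, so |x + 6| ≥ |3| − |x + 3| > 3 − 3/2 = 3/2.
Hence |(-5x + 5)/(x + 6) − (20/3)| < 35|x + 3|/(3·(3/2)) = (70/9)|x + 3|, which is < ϵ once |x + 3| < (9/70)ϵ.
Take δ = min(3/2, (9/70)ϵ). Then 0 < |x + 3| < δ forces both bounds, so |(-5x + 5)/(x + 6) − (20/3)| < ϵ.

δ = min(3/2, (9/70)ϵ)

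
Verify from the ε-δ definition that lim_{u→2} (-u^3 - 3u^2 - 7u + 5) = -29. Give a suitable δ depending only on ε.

Fix ε > 0. We want δ > 0 such that 0 < |u − 2| < δ implies |(-u^3 - 3u^2 - 7u + 5) + 29| < ε.
(-u^3 - 3u^2 - 7u + 5) + 29 = -u^3 - 3u^2 - 7u + 34 = (u − 2)(-u^2 - 5u - 17).
So |(-u^3 - 3u^2 - 7u + 5) + 29| = |u − 2|·|-u^2 - 5u - 17|.
Require δ ≤ 1. Then |u − 2| < 1 gives |u| < 3, and by the triangle inequality |-u^2 - 5u - 17| ≤ 3^2 + 5·3 + 17 = 41.
Hence |(-u^3 - 3u^2 - 7u + 5) + 29| ≤ 41|u − 2| < ε provided |u − 2| < ε/41.
Choosing δ = min(1, ε/41) ensures both conditions, hence |(-u^3 - 3u^2 - 7u + 5) + 29| < ε.

δ = min(1, ε/41)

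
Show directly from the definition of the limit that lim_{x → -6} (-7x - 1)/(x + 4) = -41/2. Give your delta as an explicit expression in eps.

delta = min(1, (2/27)eps)

Let eps > 0 be given. We want delta > 0 with 0 < |x + 6| < delta ⇒ |(-7x - 1)/(x + 4) + 41/2| < eps.
Combining over a common denominator, (-7x - 1)/(x + 4) + 41/2 = [(-7x - 1)·(-2) − 41·(x + 4)] / [(-2)·(x + 4)] = -27(x + 6) / ((-2)(x + 4)).
So |(-7x - 1)/(x + 4) + 41/2| = 27|x + 6| / (2·|x + 4|).
Restrict delta ≤ 1. Then |x + 6| < 1 gives |x + 4| = |(x + 6) + (-2)| ≥ 2 − 1 = 1.
Hence |(-7x - 1)/(x + 4) + 41/2| < 27|x + 6|/(2·1) = (27/2)|x + 6|, which is < eps once |x + 6| < (2/27)eps.
Take delta = min(1, (2/27)eps). Then 0 < |x + 6| < delta forces both bounds, so |(-7x - 1)/(x + 4) + 41/2| < eps.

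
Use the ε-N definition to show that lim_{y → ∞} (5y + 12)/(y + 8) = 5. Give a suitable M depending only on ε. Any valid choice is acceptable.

Fix ε > 0. We seek M > 0 such that y > M implies |(5y + 12)/(y + 8) − 5| < ε.
(5y + 12)/(y + 8) − 5 = ((5y + 12) − 5(y + 8)) / ((y + 8)) = -28/((y + 8)).
For y > 0 we have y + 8 > y, so |(5y + 12)/(y + 8) − 5| = 28/((y + 8)) < 28/(y) = 28/y.
Thus |(5y + 12)/(y + 8) − 5| < ε whenever y > 28/ε.
Take M = 28/ε. If y > M then |(5y + 12)/(y + 8) − 5| < 28/y < ε.

M = 28/ε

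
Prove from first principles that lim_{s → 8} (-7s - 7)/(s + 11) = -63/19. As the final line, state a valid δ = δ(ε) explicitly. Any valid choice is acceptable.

δ = min(19/2, (361/140)ε)

Let ε > 0 be given. We want δ > 0 with 0 < |s − 8| < δ ⇒ |(-7s - 7)/(s + 11) + 63/19| < ε.
Combining over a common denominator, (-7s - 7)/(s + 11) + 63/19 = [(-7s - 7)·19 − (-63)·(s + 11)] / [19·(s + 11)] = -70(s − 8) / (19(s + 11)).
So |(-7s - 7)/(s + 11) + 63/19| = 70|s − 8| / (19·|s + 11|).
Restrict δ ≤ 19/2. Then |s − 8| < 19/2 gives |s + 11| = |(s − 8) + 19| ≥ 19 − 19/2 = 19/2.
Hence |(-7s - 7)/(s + 11) + 63/19| < 70|s − 8|/(19·(19/2)) = (140/361)|s − 8|, which is < ε once |s − 8| < (361/140)ε.
Take δ = min(19/2, (361/140)ε). Then 0 < |s − 8| < δ forces both bounds, so |(-7s - 7)/(s + 11) + 63/19| < ε.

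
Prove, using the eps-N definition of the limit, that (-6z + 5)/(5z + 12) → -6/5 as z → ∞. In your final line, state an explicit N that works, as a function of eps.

N = (97/25)/eps

Fix eps > 0. We seek N > 0 such that z > N implies |(-6z + 5)/(5z + 12) + 6/5| < eps.
(-6z + 5)/(5z + 12) + 6/5 = (5(-6z + 5) − (-6)(5z + 12)) / (5(5z + 12)) = 97/(5(5z + 12)).
For z > 0 we have 5z + 12 > 5z, so |(-6z + 5)/(5z + 12) + 6/5| = 97/(5(5z + 12)) < 97/(5·5z) = (97/25)/z.
Thus |(-6z + 5)/(5z + 12) + 6/5| < eps whenever z > (97/25)/eps.
Take N = (97/25)/eps. If z > N then |(-6z + 5)/(5z + 12) + 6/5| < (97/25)/z < eps.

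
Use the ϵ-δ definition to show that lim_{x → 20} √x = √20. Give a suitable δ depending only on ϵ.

δ = min(20, √20·ϵ)

Fix ϵ > 0. We want δ > 0 such that 0 < |x − 20| < δ implies |√x − √20| < ϵ.
Multiplying by the conjugate, |√x − √20| = |x − 20|/(√x + √20).
Restrict δ ≤ 20 so that |x − 20| < 20 forces x > 0, and then √x + √20 > √20.
Hence |√x − √20| < |x − 20|/√20, which is < ϵ once |x − 20| < √20·ϵ.
Take δ = min(20, √20·ϵ). If 0 < |x − 20| < δ then x > 0 and |√x − √20| < |x − 20|/√20 < ϵ.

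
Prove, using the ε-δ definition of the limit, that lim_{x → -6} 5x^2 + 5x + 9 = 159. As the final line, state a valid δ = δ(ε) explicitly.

Fix ε > 0. We want δ > 0 such that 0 < |x + 6| < δ implies |(5x^2 + 5x + 9) − 159| < ε.
(5x^2 + 5x + 9) − 159 = 5x^2 + 5x - 150 = (x + 6)(5x - 25).
So |(5x^2 + 5x + 9) − 159| = |x + 6|·|5x - 25|.
Require δ ≤ 1. Then |x + 6| < 1 gives |x| < 7, and by the triangle inequality |5x - 25| ≤ 5·7 + 25 = 60.
Hence |(5x^2 + 5x + 9) − 159| ≤ 60|x + 6| < ε provided |x + 6| < ε/60.
Take δ = min(1, ε/60). Then 0 < |x + 6| < δ gives both |x + 6| < 1 and |x + 6| < ε/60, so |(5x^2 + 5x + 9) − 159| < ε.

δ = min(1, ε/60)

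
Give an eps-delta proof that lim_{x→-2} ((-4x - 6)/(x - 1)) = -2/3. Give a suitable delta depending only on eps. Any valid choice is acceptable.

delta = min(3/2, (9/20)eps)

Fix eps > 0. We want delta > 0 with 0 < |x + 2| < delta ⇒ |(-4x - 6)/(x - 1) + 2/3| < eps.
Combining over a common denominator, (-4x - 6)/(x - 1) + 2/3 = [(-4x - 6)·(-3) − 2·(x - 1)] / [(-3)·(x - 1)] = 10(x + 2) / ((-3)(x - 1)).
So |(-4x - 6)/(x - 1) + 2/3| = 10|x + 2| / (3·|x − 1|).
Restrict delta ≤ 3/2. Then |x + 2| < 3/2 gives |x − 1| = |(x + 2) + (-3)| ≥ 3 − 3/2 = 3/2.
Hence |(-4x - 6)/(x - 1) + 2/3| < 10|x + 2|/(3·(3/2)) = (20/9)|x + 2|, which is < eps once |x + 2| < (9/20)eps.
Take delta = min(3/2, (9/20)eps). Then 0 < |x + 2| < delta forces both bounds, so |(-4x - 6)/(x - 1) + 2/3| < eps.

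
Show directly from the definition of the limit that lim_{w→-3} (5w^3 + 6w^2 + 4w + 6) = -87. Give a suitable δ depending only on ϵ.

Suppose ϵ > 0. We want δ > 0 such that 0 < |w + 3| < δ implies |(5w^3 + 6w^2 + 4w + 6) + 87| < ϵ.
(5w^3 + 6w^2 + 4w + 6) + 87 = 5w^3 + 6w^2 + 4w + 93 = (w + 3)(5w^2 - 9w + 31).
So |(5w^3 + 6w^2 + 4w + 6) + 87| = |w + 3|·|5w^2 - 9w + 31|.
Assume first that |w + 3| < 1, so |w| < 4. Then |5w^2 - 9w + 31| ≤ 5·4^2 + 9·4 + 31 = 147.
Hence |(5w^3 + 6w^2 + 4w + 6) + 87| ≤ 147|w + 3| < ϵ provided |w + 3| < ϵ/147.
Choosing δ = min(1, ϵ/147) ensures both conditions, hence |(5w^3 + 6w^2 + 4w + 6) + 87| < ϵ.

δ = min(1, ϵ/147)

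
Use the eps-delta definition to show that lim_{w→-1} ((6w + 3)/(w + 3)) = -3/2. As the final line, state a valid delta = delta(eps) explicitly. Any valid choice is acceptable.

Suppose eps > 0. We want delta > 0 with 0 < |w + 1| < delta ⇒ |(6w + 3)/(w + 3) + 3/2| < eps.
Combining over a common denominator, (6w + 3)/(w + 3) + 3/2 = [(6w + 3)·2 − (-3)·(w + 3)] / [2·(w + 3)] = 15(w + 1) / (2(w + 3)).
So |(6w + 3)/(w + 3) + 3/2| = 15|w + 1| / (2·|w + 3|).
Restrict delta ≤ 1. Then |w + 1| < 1 gives |w + 3| = |(w + 1) + 2| ≥ 2 − 1 = 1.
Hence |(6w + 3)/(w + 3) + 3/2| < 15|w + 1|/(2·1) = (15/2)|w + 1|, which is < eps once |w + 1| < (2/15)eps.
Take delta = min(1, (2/15)eps). Then 0 < |w + 1| < delta forces both bounds, so |(6w + 3)/(w + 3) + 3/2| < eps.

delta = min(1, (2/15)eps)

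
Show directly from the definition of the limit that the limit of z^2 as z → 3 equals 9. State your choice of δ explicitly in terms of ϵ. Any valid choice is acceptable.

δ = min(1, ϵ/7)

Suppose ϵ > 0. We seek δ > 0 with 0 < |z − 3| < δ ⇒ |z^2 − 9| < ϵ.
Factor: z^2 − 9 = (z − 3)(z + 3), so |z^2 − 9| = |z − 3|·|z + 3|.
Restrict δ ≤ 1. Then |z − 3| < 1 gives |z| < 4, so by the triangle inequality |z + 3| ≤ 4 + 3 = 7.
Hence |z^2 − 9| ≤ 7|z − 3|, which is < ϵ once |z − 3| < ϵ/7.
Take δ = min(1, ϵ/7). If 0 < |z − 3| < δ then both bounds hold and |z^2 − 9| ≤ 7|z − 3| < 7·(ϵ/7) = ϵ.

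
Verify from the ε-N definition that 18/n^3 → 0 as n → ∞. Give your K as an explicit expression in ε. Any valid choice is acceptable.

K = (18/ε)^{1/3}

Let ε > 0 be given. For n ≥ 1, |18/n^3 − 0| = 18/n^3.
18/n^3 < ε ⇔ n^3 > 18/ε ⇔ n > (18/ε)^{1/3}.
Take K = (18/ε)^{1/3}. Then n > K implies 18/n^3 < ε.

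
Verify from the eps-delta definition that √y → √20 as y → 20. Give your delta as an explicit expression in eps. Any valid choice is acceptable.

Let eps > 0. We want delta > 0 such that 0 < |y − 20| < delta implies |√y − √20| < eps.
Multiplying by the conjugate, |√y − √20| = |y − 20|/(√y + √20).
Restrict delta ≤ 20 so that |y − 20| < 20 forces y > 0, and then √y + √20 > √20.
Hence |√y − √20| < |y − 20|/√20, which is < eps once |y − 20| < √20·eps.
Take delta = min(20, √20·eps). If 0 < |y − 20| < delta then y > 0 and |√y − √20| < |y − 20|/√20 < eps.

delta = min(20, √20·eps)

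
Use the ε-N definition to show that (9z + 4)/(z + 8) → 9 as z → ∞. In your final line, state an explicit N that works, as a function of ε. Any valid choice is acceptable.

Suppose ε > 0. We seek N > 0 such that z > N implies |(9z + 4)/(z + 8) − 9| < ε.
(9z + 4)/(z + 8) − 9 = ((9z + 4) − 9(z + 8)) / ((z + 8)) = -68/((z + 8)).
For z > 0 we have z + 8 > z, so |(9z + 4)/(z + 8) − 9| = 68/((z + 8)) < 68/(z) = 68/z.
Thus |(9z + 4)/(z + 8) − 9| < ε whenever z > 68/ε.
Take N = 68/ε. If z > N then |(9z + 4)/(z + 8) − 9| < 68/z < ε.

N = 68/ε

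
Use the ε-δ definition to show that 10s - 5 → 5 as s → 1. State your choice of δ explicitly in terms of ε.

Fix ε > 0. We need δ > 0 so that 0 < |s − 1| < δ implies |(10s - 5) − 5| < ε.
Since (10s - 5) − 5 = 10(s − 1), we have |(10s - 5) − 5| = 10|s − 1|.
So 10|s − 1| < ε exactly when |s − 1| < ε/10.
Take δ = ε/10. If 0 < |s − 1| < δ then |(10s - 5) − 5| = 10|s − 1| < 10·(ε/10) = ε.

δ = ε/10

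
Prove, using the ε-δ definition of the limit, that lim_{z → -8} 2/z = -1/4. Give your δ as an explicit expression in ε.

δ = min(4, 16ε)

Suppose ε > 0. We seek δ > 0 such that 0 < |z + 8| < δ implies |2/z + 1/4| < ε.
|2/z + 1/4| = 2·|-8 − z|/(8·|z|) = 2|z + 8|/(8|z|).
Restrict δ ≤ 4. Then |z + 8| < 4 gives |z| > 4, so 8|z| > 32.
Then |2/z + 1/4| < 2|z + 8|/32, which is < ε when |z + 8| < 16ε.
Take δ = min(4, 16ε). Then 0 < |z + 8| < δ gives both |z + 8| < 4 and |z + 8| < 16ε, so |2/z + 1/4| < ε.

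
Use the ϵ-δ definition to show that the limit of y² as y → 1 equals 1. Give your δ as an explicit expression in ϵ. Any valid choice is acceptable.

δ = min(1, ϵ/3)

Let ϵ > 0. We seek δ > 0 with 0 < |y − 1| < δ ⇒ |y² − 1| < ϵ.
Factor: y² − 1 = (y − 1)(y + 1), so |y² − 1| = |y − 1|·|y + 1|.
Restrict δ ≤ 1. Then |y − 1| < 1 gives |y| < 2, so by the triangle inequality |y + 1| ≤ 2 + 1 = 3.
Hence |y² − 1| ≤ 3|y − 1|, which is < ϵ once |y − 1| < ϵ/3.
Take δ = min(1, ϵ/3). If 0 < |y − 1| < δ then both bounds hold and |y² − 1| ≤ 3|y − 1| < 3·(ϵ/3) = ϵ.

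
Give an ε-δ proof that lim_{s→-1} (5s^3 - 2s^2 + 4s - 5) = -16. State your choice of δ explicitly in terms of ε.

δ = min(1, ε/45)

Let ε > 0 be given. We want δ > 0 such that 0 < |s + 1| < δ implies |(5s^3 - 2s^2 + 4s - 5) + 16| < ε.
(5s^3 - 2s^2 + 4s - 5) + 16 = 5s^3 - 2s^2 + 4s + 11 = (s + 1)(5s^2 - 7s + 11).
So |(5s^3 - 2s^2 + 4s - 5) + 16| = |s + 1|·|5s^2 - 7s + 11|.
Require δ ≤ 1. Then |s + 1| < 1 gives |s| < 2, and by the triangle inequality |5s^2 - 7s + 11| ≤ 5·2^2 + 7·2 + 11 = 45.
Hence |(5s^3 - 2s^2 + 4s - 5) + 16| ≤ 45|s + 1| < ε provided |s + 1| < ε/45.
Take δ = min(1, ε/45). Then 0 < |s + 1| < δ gives both |s + 1| < 1 and |s + 1| < ε/45, so |(5s^3 - 2s^2 + 4s - 5) + 16| < ε.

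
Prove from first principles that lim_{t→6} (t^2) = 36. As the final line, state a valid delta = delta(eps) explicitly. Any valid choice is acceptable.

delta = min(2, eps/14)

Let eps > 0 be given. We seek delta > 0 with 0 < |t − 6| < delta ⇒ |t^2 − 36| < eps.
Factor: t^2 − 36 = (t − 6)(t + 6), so |t^2 − 36| = |t − 6|·|t + 6|.
Restrict delta ≤ 2. Then |t − 6| < 2 gives |t| < 8, so by the triangle inequality |t + 6| ≤ 8 + 6 = 14.
Hence |t^2 − 36| ≤ 14|t − 6|, which is < eps once |t − 6| < eps/14.
Take delta = min(2, eps/14). If 0 < |t − 6| < delta then both bounds hold and |t^2 − 36| ≤ 14|t − 6| < 14·(eps/14) = eps.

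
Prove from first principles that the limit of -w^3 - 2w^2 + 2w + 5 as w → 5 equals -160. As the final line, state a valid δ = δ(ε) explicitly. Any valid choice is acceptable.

Let ε > 0 be given. We want δ > 0 such that 0 < |w − 5| < δ implies |(-w^3 - 2w^2 + 2w + 5) + 160| < ε.
(-w^3 - 2w^2 + 2w + 5) + 160 = -w^3 - 2w^2 + 2w + 165 = (w − 5)(-w^2 - 7w - 33).
So |(-w^3 - 2w^2 + 2w + 5) + 160| = |w − 5|·|-w^2 - 7w - 33|.
Assume first that |w − 5| < 1, so |w| < 6. Then |-w^2 - 7w - 33| ≤ 6^2 + 7·6 + 33 = 111.
Hence |(-w^3 - 2w^2 + 2w + 5) + 160| ≤ 111|w − 5| < ε provided |w − 5| < ε/111.
Choosing δ = min(1, ε/111) ensures both conditions, hence |(-w^3 - 2w^2 + 2w + 5) + 160| < ε.

δ = min(1, ε/111)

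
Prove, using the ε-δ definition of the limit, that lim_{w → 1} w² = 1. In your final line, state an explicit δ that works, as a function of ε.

δ = min(1, ε/3)

Let ε > 0. We seek δ > 0 with 0 < |w − 1| < δ ⇒ |w² − 1| < ε.
Factor: w² − 1 = (w − 1)(w + 1), so |w² − 1| = |w − 1|·|w + 1|.
Restrict δ ≤ 1. Then |w − 1| < 1 gives |w| < 2, so by the triangle inequality |w + 1| ≤ 2 + 1 = 3.
Hence |w² − 1| ≤ 3|w − 1|, which is < ε once |w − 1| < ε/3.
Take δ = min(1, ε/3). If 0 < |w − 1| < δ then both bounds hold and |w² − 1| ≤ 3|w − 1| < 3·(ε/3) = ε.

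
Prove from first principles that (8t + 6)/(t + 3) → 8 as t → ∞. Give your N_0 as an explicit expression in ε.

N_0 = 18/ε

Let ε > 0 be given. We seek N_0 > 0 such that t > N_0 implies |(8t + 6)/(t + 3) − 8| < ε.
(8t + 6)/(t + 3) − 8 = ((8t + 6) − 8(t + 3)) / ((t + 3)) = -18/((t + 3)).
For t > 0 we have t + 3 > t, so |(8t + 6)/(t + 3) − 8| = 18/((t + 3)) < 18/(t) = 18/t.
Thus |(8t + 6)/(t + 3) − 8| < ε whenever t > 18/ε.
Take N_0 = 18/ε. If t > N_0 then |(8t + 6)/(t + 3) − 8| < 18/t < ε.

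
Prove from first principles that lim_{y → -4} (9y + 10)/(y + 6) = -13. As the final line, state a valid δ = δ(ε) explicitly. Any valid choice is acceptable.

Fix ε > 0. We want δ > 0 with 0 < |y + 4| < δ ⇒ |(9y + 10)/(y + 6) + 13| < ε.
Combining over a common denominator, (9y + 10)/(y + 6) + 13 = [(9y + 10)·2 − (-26)·(y + 6)] / [2·(y + 6)] = 44(y + 4) / (2(y + 6)).
So |(9y + 10)/(y + 6) + 13| = 44|y + 4| / (2·|y + 6|).
Restrict δ ≤ 1. Then |y + 4| < 1 gives |y + 6| = |(y + 4) + 2| ≥ 2 − 1 = 1.
Hence |(9y + 10)/(y + 6) + 13| < 44|y + 4|/(2·1) = 22|y + 4|, which is < ε once |y + 4| < (1/22)ε.
Take δ = min(1, (1/22)ε). Then 0 < |y + 4| < δ forces both bounds, so |(9y + 10)/(y + 6) + 13| < ε.

δ = min(1, (1/22)ε)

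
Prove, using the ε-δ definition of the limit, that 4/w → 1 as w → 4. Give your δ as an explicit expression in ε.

δ = min(2, 2ε)

Fix ε > 0. We seek δ > 0 such that 0 < |w − 4| < δ implies |4/w − 1| < ε.
|4/w − 1| = 4·|4 − w|/(4·|w|) = 4|w − 4|/(4|w|).
Require δ ≤ 2 so that |w| > 4 − 2 = 2, hence 4|w| > 8.
Then |4/w − 1| < 4|w − 4|/8, which is < ε when |w − 4| < 2ε.
Take δ = min(2, 2ε). Then 0 < |w − 4| < δ gives both |w − 4| < 2 and |w − 4| < 2ε, so |4/w − 1| < ε.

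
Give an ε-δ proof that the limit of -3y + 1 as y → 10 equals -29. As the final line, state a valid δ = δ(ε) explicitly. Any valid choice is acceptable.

Suppose ε > 0. We need δ > 0 so that 0 < |y − 10| < δ implies |(-3y + 1) + 29| < ε.
Since (-3y + 1) + 29 = -3(y − 10), we have |(-3y + 1) + 29| = 3|y − 10|.
Thus it suffices that |y − 10| < ε/3.
Take δ = ε/3. If 0 < |y − 10| < δ then |(-3y + 1) + 29| = 3|y − 10| < 3·(ε/3) = ε.

δ = ε/3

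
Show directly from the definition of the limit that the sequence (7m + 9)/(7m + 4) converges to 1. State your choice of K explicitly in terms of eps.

K = (5/7)/eps

Fix eps > 0. For m ≥ 1, |(7m + 9)/(7m + 4) − 1| = |35|/(7(7m + 4)) = 35/(7(7m + 4)).
Since 7m + 4 ≥ 7m for m ≥ 1, this is ≤ 35/(7·7m) = (5/7)/m.
So |(7m + 9)/(7m + 4) − 1| < eps whenever m > (5/7)/eps.
Take K = (5/7)/eps. If m > K then |(7m + 9)/(7m + 4) − 1| ≤ (5/7)/m < eps.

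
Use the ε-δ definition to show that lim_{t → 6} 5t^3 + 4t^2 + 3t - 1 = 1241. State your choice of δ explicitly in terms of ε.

Fix ε > 0. We want δ > 0 such that 0 < |t − 6| < δ implies |(5t^3 + 4t^2 + 3t - 1) − 1241| < ε.
(5t^3 + 4t^2 + 3t - 1) − 1241 = 5t^3 + 4t^2 + 3t - 1242 = (t − 6)(5t^2 + 34t + 207).
So |(5t^3 + 4t^2 + 3t - 1) − 1241| = |t − 6|·|5t^2 + 34t + 207|.
Assume first that |t − 6| < 2, so |t| < 8. Then |5t^2 + 34t + 207| ≤ 5·8^2 + 34·8 + 207 = 799.
Hence |(5t^3 + 4t^2 + 3t - 1) − 1241| ≤ 799|t − 6| < ε provided |t − 6| < ε/799.
Choosing δ = min(2, ε/799) ensures both conditions, hence |(5t^3 + 4t^2 + 3t - 1) − 1241| < ε.

δ = min(2, ε/799)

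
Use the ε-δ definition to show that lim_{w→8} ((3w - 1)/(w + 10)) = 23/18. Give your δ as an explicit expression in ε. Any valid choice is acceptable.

Let ε > 0. We want δ > 0 with 0 < |w − 8| < δ ⇒ |(3w - 1)/(w + 10) − (23/18)| < ε.
Combining over a common denominator, (3w - 1)/(w + 10) − (23/18) = [(3w - 1)·18 − 23·(w + 10)] / [18·(w + 10)] = 31(w − 8) / (18(w + 10)).
So |(3w - 1)/(w + 10) − (23/18)| = 31|w − 8| / (18·|w + 10|).
Require δ ≤ 9, so |w + 10| ≥ |18| − |w − 8| > 18 − 9 = 9.
Hence |(3w - 1)/(w + 10) − (23/18)| < 31|w − 8|/(18·9) = (31/162)|w − 8|, which is < ε once |w − 8| < (162/31)ε.
Take δ = min(9, (162/31)ε). Then 0 < |w − 8| < δ forces both bounds, so |(3w - 1)/(w + 10) − (23/18)| < ε.

δ = min(9, (162/31)ε)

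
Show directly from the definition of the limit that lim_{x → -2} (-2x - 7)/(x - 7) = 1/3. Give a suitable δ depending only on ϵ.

δ = min(9/2, (27/14)ϵ)

Fix ϵ > 0. We want δ > 0 with 0 < |x + 2| < δ ⇒ |(-2x - 7)/(x - 7) − (1/3)| < ϵ.
Combining over a common denominator, (-2x - 7)/(x - 7) − (1/3) = [(-2x - 7)·(-9) − (-3)·(x - 7)] / [(-9)·(x - 7)] = 21(x + 2) / ((-9)(x - 7)).
So |(-2x - 7)/(x - 7) − (1/3)| = 21|x + 2| / (9·|x − 7|).
Restrict δ ≤ 9/2. Then |x + 2| < 9/2 gives |x − 7| = |(x + 2) + (-9)| ≥ 9 − 9/2 = 9/2.
Hence |(-2x - 7)/(x - 7) − (1/3)| < 21|x + 2|/(9·(9/2)) = (14/27)|x + 2|, which is < ϵ once |x + 2| < (27/14)ϵ.
Take δ = min(9/2, (27/14)ϵ). Then 0 < |x + 2| < δ forces both bounds, so |(-2x - 7)/(x - 7) − (1/3)| < ϵ.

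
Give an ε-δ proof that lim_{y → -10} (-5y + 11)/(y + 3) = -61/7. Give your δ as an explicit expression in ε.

Let ε > 0 be given. We want δ > 0 with 0 < |y + 10| < δ ⇒ |(-5y + 11)/(y + 3) + 61/7| < ε.
Combining over a common denominator, (-5y + 11)/(y + 3) + 61/7 = [(-5y + 11)·(-7) − 61·(y + 3)] / [(-7)·(y + 3)] = -26(y + 10) / ((-7)(y + 3)).
So |(-5y + 11)/(y + 3) + 61/7| = 26|y + 10| / (7·|y + 3|).
Require δ ≤ 7/2, so |y + 3| ≥ |-7| − |y + 10| > 7 − 7/2 = 7/2.
Hence |(-5y + 11)/(y + 3) + 61/7| < 26|y + 10|/(7·(7/2)) = (52/49)|y + 10|, which is < ε once |y + 10| < (49/52)ε.
Take δ = min(7/2, (49/52)ε). Then 0 < |y + 10| < δ forces both bounds, so |(-5y + 11)/(y + 3) + 61/7| < ε.

δ = min(7/2, (49/52)ε)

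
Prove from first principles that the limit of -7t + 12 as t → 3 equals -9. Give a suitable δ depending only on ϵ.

δ = ϵ/7

Let ϵ > 0 be given. We need δ > 0 so that 0 < |t − 3| < δ implies |(-7t + 12) + 9| < ϵ.
|(-7t + 12) + 9| = |-7t + 21| = 7|t − 3|.
So 7|t − 3| < ϵ exactly when |t − 3| < ϵ/7.
Choosing δ = ϵ/7 gives |(-7t + 12) + 9| = 7|t − 3| < ϵ whenever |t − 3| < δ.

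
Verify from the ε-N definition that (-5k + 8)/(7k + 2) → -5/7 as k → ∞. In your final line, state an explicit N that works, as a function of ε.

N = (66/49)/ε

Let ε > 0 be given. For k ≥ 1, |(-5k + 8)/(7k + 2) + 5/7| = |66|/(7(7k + 2)) = 66/(7(7k + 2)).
Since 7k + 2 ≥ 7k for k ≥ 1, this is ≤ 66/(7·7k) = (66/49)/k.
So |(-5k + 8)/(7k + 2) + 5/7| < ε whenever k > (66/49)/ε.
Take N = (66/49)/ε. If k > N then |(-5k + 8)/(7k + 2) + 5/7| ≤ (66/49)/k < ε.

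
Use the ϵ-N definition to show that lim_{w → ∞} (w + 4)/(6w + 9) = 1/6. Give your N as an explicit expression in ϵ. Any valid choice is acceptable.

N = (5/12)/ϵ

Suppose ϵ > 0. We seek N > 0 such that w > N implies |(w + 4)/(6w + 9) − (1/6)| < ϵ.
(w + 4)/(6w + 9) − (1/6) = (6(w + 4) − (6w + 9)) / (6(6w + 9)) = 15/(6(6w + 9)).
For w > 0 we have 6w + 9 > 6w, so |(w + 4)/(6w + 9) − (1/6)| = 15/(6(6w + 9)) < 15/(6·6w) = (5/12)/w.
Thus |(w + 4)/(6w + 9) − (1/6)| < ϵ whenever w > (5/12)/ϵ.
Take N = (5/12)/ϵ. If w > N then |(w + 4)/(6w + 9) − (1/6)| < (5/12)/w < ϵ.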